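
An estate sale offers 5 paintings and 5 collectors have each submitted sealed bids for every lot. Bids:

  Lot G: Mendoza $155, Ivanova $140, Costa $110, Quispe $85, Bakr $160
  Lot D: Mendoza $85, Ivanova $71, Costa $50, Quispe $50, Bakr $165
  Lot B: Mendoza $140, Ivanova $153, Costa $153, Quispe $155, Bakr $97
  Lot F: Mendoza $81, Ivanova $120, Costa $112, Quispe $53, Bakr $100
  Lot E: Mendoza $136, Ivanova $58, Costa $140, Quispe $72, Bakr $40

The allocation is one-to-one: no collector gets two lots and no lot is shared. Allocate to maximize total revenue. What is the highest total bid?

Optimal: Mendoza→Lot G ($155), Ivanova→Lot F ($120), Costa→Lot E ($140), Quispe→Lot B ($155), Bakr→Lot D ($165) — total 155+120+140+155+165 = $735.
Column-greedy (each lot in turn goes to its best remaining collector) gives $660, worse by 75.
Swapping Quispe↔Ivanova (Quispe→Lot F $53, Ivanova→Lot B $153) loses 69.
No other one-to-one assignment exceeds $735.

Max total: $735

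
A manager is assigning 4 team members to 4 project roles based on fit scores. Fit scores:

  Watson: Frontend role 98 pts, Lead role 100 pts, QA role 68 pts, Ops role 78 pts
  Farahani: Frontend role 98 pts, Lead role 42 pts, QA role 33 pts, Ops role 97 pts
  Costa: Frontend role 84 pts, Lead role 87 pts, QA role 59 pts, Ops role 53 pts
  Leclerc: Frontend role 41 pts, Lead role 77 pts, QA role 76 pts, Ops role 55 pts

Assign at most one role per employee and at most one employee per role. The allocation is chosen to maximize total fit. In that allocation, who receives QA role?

Optimal: Watson→Frontend role (98 pts), Farahani→Ops role (97 pts), Costa→Lead role (87 pts), Leclerc→QA role (76 pts) — total 98+97+87+76 = 358 pts.
Max-entry greedy (repeatedly take the single best remaining cell) gives 327 pts, worse by 31.
Swapping Farahani↔Costa (Farahani→Lead role 42 pts, Costa→Ops role 53 pts) loses 89.
Checked against all permutations: 358 pts is optimal.
Leclerc's own top role is Lead role (77 pts), but forcing Leclerc→Lead role and reassigning the rest optimally gives only 331 pts — worse by 27.

Leclerc receives QA role.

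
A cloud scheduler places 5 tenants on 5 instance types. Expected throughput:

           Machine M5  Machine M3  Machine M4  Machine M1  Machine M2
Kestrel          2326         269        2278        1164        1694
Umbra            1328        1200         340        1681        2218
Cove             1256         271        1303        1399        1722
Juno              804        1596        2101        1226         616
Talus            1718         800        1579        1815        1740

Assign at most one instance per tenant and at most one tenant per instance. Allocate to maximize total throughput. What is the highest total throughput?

Optimal: Kestrel→Machine M5 (2326 ops/s), Umbra→Machine M2 (2218 ops/s), Cove→Machine M4 (1303 ops/s), Juno→Machine M3 (1596 ops/s), Talus→Machine M1 (1815 ops/s) — total 2326+2218+1303+1596+1815 = 9258 ops/s.
Max-entry greedy (repeatedly take the single best remaining cell) gives 8731 ops/s, worse by 527.
Swapping Umbra↔Talus (Umbra→Machine M1 1681 ops/s, Talus→Machine M2 1740 ops/s) loses 612.

Maximum total: 9258 ops/s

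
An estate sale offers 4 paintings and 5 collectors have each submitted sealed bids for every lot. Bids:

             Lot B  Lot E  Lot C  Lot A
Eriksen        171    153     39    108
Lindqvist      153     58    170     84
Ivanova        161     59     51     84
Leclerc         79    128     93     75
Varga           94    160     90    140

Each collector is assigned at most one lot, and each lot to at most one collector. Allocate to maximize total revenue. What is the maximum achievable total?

Optimal: Ivanova→Lot B ($161), Eriksen→Lot E ($153), Lindqvist→Lot C ($170), Varga→Lot A ($140) — total 161+153+170+140 = $624.
Swapping Varga↔Eriksen (Varga→Lot E $160, Eriksen→Lot A $108) loses 25.
Checked against all permutations: $624 is optimal.

Maximum total: $624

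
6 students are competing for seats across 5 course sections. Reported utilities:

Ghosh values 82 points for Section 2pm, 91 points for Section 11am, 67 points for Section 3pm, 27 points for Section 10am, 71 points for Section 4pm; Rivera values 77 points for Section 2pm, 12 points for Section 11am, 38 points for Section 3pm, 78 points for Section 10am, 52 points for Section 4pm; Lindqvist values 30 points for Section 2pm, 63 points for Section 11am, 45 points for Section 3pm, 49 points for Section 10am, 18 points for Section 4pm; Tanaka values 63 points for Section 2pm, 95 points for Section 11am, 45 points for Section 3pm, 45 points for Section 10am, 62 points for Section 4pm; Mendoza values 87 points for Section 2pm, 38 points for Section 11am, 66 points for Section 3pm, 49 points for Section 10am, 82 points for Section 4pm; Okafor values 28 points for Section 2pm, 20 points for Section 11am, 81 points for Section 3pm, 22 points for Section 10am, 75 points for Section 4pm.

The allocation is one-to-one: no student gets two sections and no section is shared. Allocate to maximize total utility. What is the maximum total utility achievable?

Max total: 418 points

Optimal: Ghosh→Section 2pm (82 points), Tanaka→Section 11am (95 points), Okafor→Section 3pm (81 points), Rivera→Section 10am (78 points), Mendoza→Section 4pm (82 points) — total 82+95+81+78+82 = 418 points.
Max-entry greedy (repeatedly take the single best remaining cell) gives 412 points, worse by 6.
Next-best assignment: Mendoza→Section 2pm, Tanaka→Section 11am, Okafor→Section 3pm, Rivera→Section 10am, Ghosh→Section 4pm = 412 points.
No other one-to-one assignment exceeds 418 points.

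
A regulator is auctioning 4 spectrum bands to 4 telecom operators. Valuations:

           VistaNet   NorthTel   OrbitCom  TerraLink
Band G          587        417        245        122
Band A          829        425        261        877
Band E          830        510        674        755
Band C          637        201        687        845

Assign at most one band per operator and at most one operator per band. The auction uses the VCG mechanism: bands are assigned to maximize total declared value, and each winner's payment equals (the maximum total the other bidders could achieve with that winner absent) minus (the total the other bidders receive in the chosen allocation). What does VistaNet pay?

Efficient allocation: VistaNet→Band E ($830M), NorthTel→Band G ($417M), OrbitCom→Band C ($687M), TerraLink→Band A ($877M); total welfare W = $2811M.
VistaNet receives Band E at value $830M, so the others get W − 830 = $1981M.
Without VistaNet: best allocation of the remaining 3 bidders over all 4 bands is NorthTel→Band E ($510M), OrbitCom→Band C ($687M), TerraLink→Band A ($877M), total $2074M.
VCG payment = (others' best without VistaNet) − (others' welfare with VistaNet) = 2074 − 1981 = $93M.

VistaNet pays $93M.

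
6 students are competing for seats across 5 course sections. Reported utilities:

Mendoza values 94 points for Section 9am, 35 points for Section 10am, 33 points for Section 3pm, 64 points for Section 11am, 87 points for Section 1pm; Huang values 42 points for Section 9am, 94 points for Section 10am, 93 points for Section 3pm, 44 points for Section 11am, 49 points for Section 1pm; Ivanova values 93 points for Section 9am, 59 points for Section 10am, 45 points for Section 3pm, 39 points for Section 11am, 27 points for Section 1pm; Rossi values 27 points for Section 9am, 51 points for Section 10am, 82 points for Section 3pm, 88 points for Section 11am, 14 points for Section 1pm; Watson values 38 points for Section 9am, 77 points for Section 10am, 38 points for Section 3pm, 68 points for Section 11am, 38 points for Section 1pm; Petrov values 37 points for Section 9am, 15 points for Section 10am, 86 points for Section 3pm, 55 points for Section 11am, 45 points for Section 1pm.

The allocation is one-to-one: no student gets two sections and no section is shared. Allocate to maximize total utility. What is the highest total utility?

Maximum total: 448 points

Optimal: Ivanova→Section 9am (93 points), Huang→Section 10am (94 points), Petrov→Section 3pm (86 points), Rossi→Section 11am (88 points), Mendoza→Section 1pm (87 points) — total 93+94+86+88+87 = 448 points.
Column-greedy (each section in turn goes to its best remaining student) gives 400 points, worse by 48.
Next-best assignment: Ivanova→Section 9am, Watson→Section 10am, Huang→Section 3pm, Rossi→Section 11am, Mendoza→Section 1pm = 438 points.
Checked against all permutations: 448 points is optimal.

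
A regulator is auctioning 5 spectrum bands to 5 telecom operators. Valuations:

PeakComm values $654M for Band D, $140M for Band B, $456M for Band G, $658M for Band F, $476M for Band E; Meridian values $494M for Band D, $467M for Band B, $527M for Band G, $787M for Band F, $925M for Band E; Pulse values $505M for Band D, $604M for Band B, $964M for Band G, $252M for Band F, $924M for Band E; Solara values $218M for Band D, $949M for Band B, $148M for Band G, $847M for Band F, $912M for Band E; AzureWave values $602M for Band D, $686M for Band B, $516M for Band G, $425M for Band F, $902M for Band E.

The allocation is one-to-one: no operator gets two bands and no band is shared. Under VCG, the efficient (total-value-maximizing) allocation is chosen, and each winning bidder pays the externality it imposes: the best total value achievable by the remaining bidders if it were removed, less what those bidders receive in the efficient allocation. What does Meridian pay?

Efficient allocation: PeakComm→Band D ($654M), Meridian→Band F ($787M), Pulse→Band G ($964M), Solara→Band B ($949M), AzureWave→Band E ($902M); total welfare W = $4256M.
Meridian receives Band F at value $787M, so the others get W − 787 = $3469M.
Without Meridian: best allocation of the remaining 4 bidders over all 5 bands is PeakComm→Band F ($658M), Pulse→Band G ($964M), Solara→Band B ($949M), AzureWave→Band E ($902M), total $3473M.
VCG payment = (others' best without Meridian) − (others' welfare with Meridian) = 3473 − 3469 = $4M.

Meridian pays $4M.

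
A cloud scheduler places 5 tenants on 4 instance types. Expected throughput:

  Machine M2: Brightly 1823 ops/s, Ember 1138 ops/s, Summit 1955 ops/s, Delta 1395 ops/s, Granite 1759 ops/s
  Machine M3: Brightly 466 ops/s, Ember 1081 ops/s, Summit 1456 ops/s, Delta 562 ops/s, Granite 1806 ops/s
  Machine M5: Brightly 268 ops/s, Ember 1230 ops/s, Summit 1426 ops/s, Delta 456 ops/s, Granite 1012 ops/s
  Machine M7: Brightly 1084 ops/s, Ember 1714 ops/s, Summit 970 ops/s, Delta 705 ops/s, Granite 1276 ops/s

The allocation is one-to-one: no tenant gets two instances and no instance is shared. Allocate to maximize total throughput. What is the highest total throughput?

Optimal: Brightly→Machine M2 (1823 ops/s), Granite→Machine M3 (1806 ops/s), Summit→Machine M5 (1426 ops/s), Ember→Machine M7 (1714 ops/s) — total 1823+1806+1426+1714 = 6769 ops/s.
Column-greedy (each instance in turn goes to its best remaining tenant) gives 6075 ops/s, worse by 694.

Maximum total: 6769 ops/s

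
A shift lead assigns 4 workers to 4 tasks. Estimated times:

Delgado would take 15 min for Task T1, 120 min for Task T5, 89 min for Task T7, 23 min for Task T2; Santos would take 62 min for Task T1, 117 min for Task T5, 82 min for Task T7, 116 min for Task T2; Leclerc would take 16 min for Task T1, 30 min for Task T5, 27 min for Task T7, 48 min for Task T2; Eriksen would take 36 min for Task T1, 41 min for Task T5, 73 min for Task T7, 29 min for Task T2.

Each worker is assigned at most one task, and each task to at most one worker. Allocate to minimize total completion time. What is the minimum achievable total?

Min total: 153 min

This is a one-to-one assignment (minimum-cost bipartite matching).
Optimal: Delgado→Task T2 (23 min), Santos→Task T1 (62 min), Leclerc→Task T7 (27 min), Eriksen→Task T5 (41 min) — total 23+62+27+41 = 153 min.
Row-greedy (each worker in turn takes its cheapest remaining task) gives 156 min, worse by 3.
Next-best assignment: Delgado→Task T1, Santos→Task T7, Leclerc→Task T5, Eriksen→Task T2 = 156 min.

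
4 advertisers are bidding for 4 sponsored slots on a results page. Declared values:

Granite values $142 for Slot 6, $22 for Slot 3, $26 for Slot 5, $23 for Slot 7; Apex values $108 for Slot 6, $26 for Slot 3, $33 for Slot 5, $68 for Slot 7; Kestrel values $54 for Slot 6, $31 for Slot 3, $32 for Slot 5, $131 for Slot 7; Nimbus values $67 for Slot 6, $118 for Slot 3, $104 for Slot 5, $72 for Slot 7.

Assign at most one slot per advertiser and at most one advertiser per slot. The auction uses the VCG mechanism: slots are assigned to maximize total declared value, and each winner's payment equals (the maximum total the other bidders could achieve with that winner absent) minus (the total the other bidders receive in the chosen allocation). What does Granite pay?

Granite pays $75.

Efficient allocation: Granite→Slot 6 ($142), Apex→Slot 5 ($33), Kestrel→Slot 7 ($131), Nimbus→Slot 3 ($118); total welfare W = $424.
Granite receives Slot 6 at value $142, so the others get W − 142 = $282.
Without Granite: best allocation of the remaining 3 bidders over all 4 slots is Apex→Slot 6 ($108), Kestrel→Slot 7 ($131), Nimbus→Slot 3 ($118), total $357.
VCG payment = (others' best without Granite) − (others' welfare with Granite) = 357 − 282 = $75.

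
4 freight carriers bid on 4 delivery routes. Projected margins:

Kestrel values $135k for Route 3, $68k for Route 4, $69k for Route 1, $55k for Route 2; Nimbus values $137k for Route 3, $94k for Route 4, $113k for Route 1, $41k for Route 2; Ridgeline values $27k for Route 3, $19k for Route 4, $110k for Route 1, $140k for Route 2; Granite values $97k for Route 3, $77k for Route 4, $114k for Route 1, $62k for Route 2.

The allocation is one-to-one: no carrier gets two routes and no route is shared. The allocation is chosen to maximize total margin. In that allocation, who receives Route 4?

Optimal: Kestrel→Route 3 ($135k), Nimbus→Route 4 ($94k), Ridgeline→Route 2 ($140k), Granite→Route 1 ($114k) — total 135+94+140+114 = $483k.
Row-greedy (each carrier in turn takes its best remaining route) gives $465k, worse by 18.
Nimbus's own top route is Route 3 ($137k), but forcing Nimbus→Route 3 and reassigning the rest optimally gives only $459k — worse by 24.

Nimbus receives Route 4.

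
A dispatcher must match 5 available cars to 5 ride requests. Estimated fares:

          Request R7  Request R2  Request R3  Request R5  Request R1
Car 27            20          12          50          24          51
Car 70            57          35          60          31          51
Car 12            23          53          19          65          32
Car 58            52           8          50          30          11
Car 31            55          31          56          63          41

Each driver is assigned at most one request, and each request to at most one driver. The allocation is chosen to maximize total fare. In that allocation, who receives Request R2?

Car 12 receives Request R2.

Optimal: Car 27→Request R1 ($51), Car 70→Request R3 ($60), Car 12→Request R2 ($53), Car 58→Request R7 ($52), Car 31→Request R5 ($63) — total 51+60+53+52+63 = $279.
Column-greedy (each request in turn goes to its best remaining driver) gives $247, worse by 32.
Next-best assignment: Car 27→Request R1, Car 70→Request R7, Car 12→Request R2, Car 58→Request R3, Car 31→Request R5 = $274.
Swapping Car 31↔Car 12 (Car 31→Request R2 $31, Car 12→Request R5 $65) loses 20.
No other one-to-one assignment exceeds $279.
Car 12's own top request is Request R5 ($65), but forcing Car 12→Request R5 and reassigning the rest optimally gives only $259 — worse by 20.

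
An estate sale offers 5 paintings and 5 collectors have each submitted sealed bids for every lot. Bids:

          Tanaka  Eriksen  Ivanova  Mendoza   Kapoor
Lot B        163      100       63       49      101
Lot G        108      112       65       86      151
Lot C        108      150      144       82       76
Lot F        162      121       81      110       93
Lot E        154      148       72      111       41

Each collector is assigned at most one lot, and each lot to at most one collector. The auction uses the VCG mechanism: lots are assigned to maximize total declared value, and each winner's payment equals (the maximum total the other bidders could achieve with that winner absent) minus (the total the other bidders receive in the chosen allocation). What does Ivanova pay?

Ivanova pays $3.

Efficient allocation: Tanaka→Lot B ($163), Eriksen→Lot E ($148), Ivanova→Lot C ($144), Mendoza→Lot F ($110), Kapoor→Lot G ($151); total welfare W = $716.
Ivanova receives Lot C at value $144, so the others get W − 144 = $572.
Without Ivanova: best allocation of the remaining 4 bidders over all 5 lots is Tanaka→Lot B ($163), Eriksen→Lot C ($150), Mendoza→Lot E ($111), Kapoor→Lot G ($151), total $575.
VCG payment = (others' best without Ivanova) − (others' welfare with Ivanova) = 575 − 572 = $3.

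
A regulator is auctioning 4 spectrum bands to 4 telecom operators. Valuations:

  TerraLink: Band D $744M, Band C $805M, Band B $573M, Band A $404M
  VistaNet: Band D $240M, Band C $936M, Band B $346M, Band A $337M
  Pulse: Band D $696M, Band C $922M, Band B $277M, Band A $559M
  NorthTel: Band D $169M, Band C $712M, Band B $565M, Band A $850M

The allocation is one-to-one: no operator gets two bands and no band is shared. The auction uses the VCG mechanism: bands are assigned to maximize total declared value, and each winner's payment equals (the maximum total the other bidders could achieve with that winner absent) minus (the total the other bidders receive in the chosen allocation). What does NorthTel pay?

Efficient allocation: TerraLink→Band B ($573M), VistaNet→Band C ($936M), Pulse→Band D ($696M), NorthTel→Band A ($850M); total welfare W = $3055M.
NorthTel receives Band A at value $850M, so the others get W − 850 = $2205M.
Without NorthTel: best allocation of the remaining 3 bidders over all 4 bands is TerraLink→Band D ($744M), VistaNet→Band C ($936M), Pulse→Band A ($559M), total $2239M.
VCG payment = (others' best without NorthTel) − (others' welfare with NorthTel) = 2239 − 2205 = $34M.

NorthTel pays $34M.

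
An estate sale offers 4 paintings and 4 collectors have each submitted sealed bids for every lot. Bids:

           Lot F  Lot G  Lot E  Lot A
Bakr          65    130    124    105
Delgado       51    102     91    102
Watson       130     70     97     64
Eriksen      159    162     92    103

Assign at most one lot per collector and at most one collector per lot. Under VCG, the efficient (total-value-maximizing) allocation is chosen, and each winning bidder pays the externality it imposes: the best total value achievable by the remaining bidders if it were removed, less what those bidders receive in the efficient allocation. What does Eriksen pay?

Efficient allocation: Bakr→Lot E ($124), Delgado→Lot A ($102), Watson→Lot F ($130), Eriksen→Lot G ($162); total welfare W = $518.
Eriksen receives Lot G at value $162, so the others get W − 162 = $356.
Without Eriksen: best allocation of the remaining 3 bidders over all 4 lots is Bakr→Lot G ($130), Delgado→Lot A ($102), Watson→Lot F ($130), total $362.
VCG payment = (others' best without Eriksen) − (others' welfare with Eriksen) = 362 − 356 = $6.

Eriksen pays $6.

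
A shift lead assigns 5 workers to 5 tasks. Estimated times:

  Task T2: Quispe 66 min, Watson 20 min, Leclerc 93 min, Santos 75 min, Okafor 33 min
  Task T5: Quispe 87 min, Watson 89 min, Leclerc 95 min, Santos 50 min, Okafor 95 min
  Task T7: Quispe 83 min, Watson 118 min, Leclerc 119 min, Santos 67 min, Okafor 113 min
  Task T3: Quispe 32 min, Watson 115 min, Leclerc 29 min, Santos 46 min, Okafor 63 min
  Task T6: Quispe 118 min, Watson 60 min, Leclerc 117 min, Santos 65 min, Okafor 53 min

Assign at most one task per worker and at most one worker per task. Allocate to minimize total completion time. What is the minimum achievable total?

Minimum total: 235 min

Optimal: Quispe→Task T7 (83 min), Watson→Task T2 (20 min), Leclerc→Task T3 (29 min), Santos→Task T5 (50 min), Okafor→Task T6 (53 min) — total 83+20+29+50+53 = 235 min.
Row-greedy (each worker in turn takes its cheapest remaining task) gives 325 min, worse by 90.
Next-best assignment: Quispe→Task T7, Watson→Task T6, Leclerc→Task T3, Santos→Task T5, Okafor→Task T2 = 255 min.
Swapping Quispe↔Watson (Quispe→Task T2 66 min, Watson→Task T7 118 min) adds 81.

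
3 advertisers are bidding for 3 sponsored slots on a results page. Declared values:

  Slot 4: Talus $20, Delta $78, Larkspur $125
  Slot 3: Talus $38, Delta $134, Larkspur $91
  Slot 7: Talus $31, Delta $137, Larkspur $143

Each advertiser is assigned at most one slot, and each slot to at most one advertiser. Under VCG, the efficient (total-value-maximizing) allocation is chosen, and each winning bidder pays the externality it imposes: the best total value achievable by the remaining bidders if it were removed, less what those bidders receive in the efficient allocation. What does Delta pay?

Delta pays $18.

Efficient allocation: Talus→Slot 3 ($38), Delta→Slot 7 ($137), Larkspur→Slot 4 ($125); total welfare W = $300.
Delta receives Slot 7 at value $137, so the others get W − 137 = $163.
Without Delta: best allocation of the remaining 2 bidders over all 3 slots is Talus→Slot 3 ($38), Larkspur→Slot 7 ($143), total $181.
VCG payment = (others' best without Delta) − (others' welfare with Delta) = 181 − 163 = $18.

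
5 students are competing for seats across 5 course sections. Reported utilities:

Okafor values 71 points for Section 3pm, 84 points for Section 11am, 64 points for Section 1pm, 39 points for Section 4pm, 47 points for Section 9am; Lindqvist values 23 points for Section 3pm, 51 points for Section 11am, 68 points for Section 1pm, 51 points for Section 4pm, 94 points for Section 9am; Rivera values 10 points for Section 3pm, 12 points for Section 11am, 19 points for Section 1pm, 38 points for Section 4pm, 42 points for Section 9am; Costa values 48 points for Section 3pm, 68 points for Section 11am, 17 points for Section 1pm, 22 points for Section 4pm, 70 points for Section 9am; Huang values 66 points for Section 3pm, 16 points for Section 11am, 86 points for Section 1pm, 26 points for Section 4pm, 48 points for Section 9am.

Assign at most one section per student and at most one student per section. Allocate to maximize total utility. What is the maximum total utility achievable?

Maximum total: 357 points

Treat this as an assignment problem: match each student to one section.
Optimal: Okafor→Section 3pm (71 points), Lindqvist→Section 9am (94 points), Rivera→Section 4pm (38 points), Costa→Section 11am (68 points), Huang→Section 1pm (86 points) — total 71+94+38+68+86 = 357 points.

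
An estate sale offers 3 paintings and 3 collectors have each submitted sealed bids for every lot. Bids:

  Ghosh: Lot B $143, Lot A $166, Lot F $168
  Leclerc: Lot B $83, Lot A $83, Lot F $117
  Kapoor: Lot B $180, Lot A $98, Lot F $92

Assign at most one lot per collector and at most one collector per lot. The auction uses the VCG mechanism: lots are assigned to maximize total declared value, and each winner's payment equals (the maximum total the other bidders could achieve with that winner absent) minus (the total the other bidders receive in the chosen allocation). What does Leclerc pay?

Leclerc pays $2.

Efficient allocation: Ghosh→Lot A ($166), Leclerc→Lot F ($117), Kapoor→Lot B ($180); total welfare W = $463.
Leclerc receives Lot F at value $117, so the others get W − 117 = $346.
Without Leclerc: best allocation of the remaining 2 bidders over all 3 lots is Ghosh→Lot F ($168), Kapoor→Lot B ($180), total $348.
VCG payment = (others' best without Leclerc) − (others' welfare with Leclerc) = 348 − 346 = $2.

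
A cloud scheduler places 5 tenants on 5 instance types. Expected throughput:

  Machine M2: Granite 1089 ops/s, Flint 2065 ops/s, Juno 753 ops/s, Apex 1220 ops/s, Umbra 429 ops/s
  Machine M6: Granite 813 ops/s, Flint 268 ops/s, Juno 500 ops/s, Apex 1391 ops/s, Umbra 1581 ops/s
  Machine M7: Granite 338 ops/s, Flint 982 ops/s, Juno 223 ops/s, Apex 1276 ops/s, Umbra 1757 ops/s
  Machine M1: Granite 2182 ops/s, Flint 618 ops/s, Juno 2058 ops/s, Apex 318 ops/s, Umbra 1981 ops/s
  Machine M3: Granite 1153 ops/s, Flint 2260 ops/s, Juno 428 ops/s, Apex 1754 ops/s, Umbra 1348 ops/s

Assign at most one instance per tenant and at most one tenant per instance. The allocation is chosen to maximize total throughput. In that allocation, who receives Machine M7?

Umbra receives Machine M7.

Optimal: Granite→Machine M2 (1089 ops/s), Flint→Machine M3 (2260 ops/s), Juno→Machine M1 (2058 ops/s), Apex→Machine M6 (1391 ops/s), Umbra→Machine M7 (1757 ops/s) — total 1089+2260+2058+1391+1757 = 8555 ops/s.
Column-greedy (each instance in turn goes to its best remaining tenant) gives 7532 ops/s, worse by 1023.
Umbra's own top instance is Machine M1 (1981 ops/s), but forcing Umbra→Machine M1 and reassigning the rest optimally gives only 7106 ops/s — worse by 1449.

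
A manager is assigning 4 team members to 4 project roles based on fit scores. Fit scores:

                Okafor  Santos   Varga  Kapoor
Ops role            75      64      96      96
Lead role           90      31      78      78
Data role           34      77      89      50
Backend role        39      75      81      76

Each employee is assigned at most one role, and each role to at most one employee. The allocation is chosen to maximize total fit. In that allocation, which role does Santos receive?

This is a one-to-one assignment (maximum-weight bipartite matching).
Optimal: Okafor→Lead role (90 pts), Santos→Backend role (75 pts), Varga→Data role (89 pts), Kapoor→Ops role (96 pts) — total 90+75+89+96 = 350 pts.
Row-greedy (each employee in turn takes its best remaining role) gives 339 pts, worse by 11.
Next-best assignment: Okafor→Lead role, Santos→Data role, Varga→Backend role, Kapoor→Ops role = 344 pts.
Checked against all permutations: 350 pts is optimal.
Santos's own top role is Data role (77 pts), but forcing Santos→Data role and reassigning the rest optimally gives only 344 pts — worse by 6.

Santos receives Backend role.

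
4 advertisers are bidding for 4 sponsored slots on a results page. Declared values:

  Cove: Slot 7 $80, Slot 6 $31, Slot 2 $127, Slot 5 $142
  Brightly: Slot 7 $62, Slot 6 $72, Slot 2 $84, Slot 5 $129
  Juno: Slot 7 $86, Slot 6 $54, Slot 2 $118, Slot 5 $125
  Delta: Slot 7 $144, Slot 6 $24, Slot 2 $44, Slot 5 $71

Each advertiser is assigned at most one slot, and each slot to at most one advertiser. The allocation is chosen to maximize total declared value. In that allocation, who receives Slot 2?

Juno receives Slot 2.

Optimal: Cove→Slot 5 ($142), Brightly→Slot 6 ($72), Juno→Slot 2 ($118), Delta→Slot 7 ($144) — total 142+72+118+144 = $476.
Column-greedy (each slot in turn goes to its best remaining advertiser) gives $468, worse by 8.
No other one-to-one assignment exceeds $476.
Juno's own top slot is Slot 5 ($125), but forcing Juno→Slot 5 and reassigning the rest optimally gives only $468 — worse by 8.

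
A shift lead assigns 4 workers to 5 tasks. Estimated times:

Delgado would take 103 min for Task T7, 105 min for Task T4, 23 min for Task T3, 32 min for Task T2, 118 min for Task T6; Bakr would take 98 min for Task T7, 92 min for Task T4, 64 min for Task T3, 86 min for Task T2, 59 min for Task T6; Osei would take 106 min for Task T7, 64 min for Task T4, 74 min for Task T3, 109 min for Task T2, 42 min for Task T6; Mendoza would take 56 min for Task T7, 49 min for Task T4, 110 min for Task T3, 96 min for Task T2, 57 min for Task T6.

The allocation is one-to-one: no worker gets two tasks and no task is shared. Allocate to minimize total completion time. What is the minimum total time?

Minimum total: 187 min

Treat this as an assignment problem: match each worker to one task.
Optimal: Delgado→Task T2 (32 min), Bakr→Task T3 (64 min), Osei→Task T6 (42 min), Mendoza→Task T4 (49 min) — total 32+64+42+49 = 187 min.
Min-entry greedy (repeatedly take the single cheapest remaining cell) gives 200 min, worse by 13.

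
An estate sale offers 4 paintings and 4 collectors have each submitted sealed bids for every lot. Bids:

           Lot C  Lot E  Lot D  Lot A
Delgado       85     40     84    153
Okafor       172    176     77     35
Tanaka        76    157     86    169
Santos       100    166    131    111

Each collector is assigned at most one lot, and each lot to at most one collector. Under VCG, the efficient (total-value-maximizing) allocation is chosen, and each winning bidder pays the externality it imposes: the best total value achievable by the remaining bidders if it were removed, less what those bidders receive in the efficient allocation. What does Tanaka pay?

Efficient allocation: Delgado→Lot A ($153), Okafor→Lot C ($172), Tanaka→Lot E ($157), Santos→Lot D ($131); total welfare W = $613.
Tanaka receives Lot E at value $157, so the others get W − 157 = $456.
Without Tanaka: best allocation of the remaining 3 bidders over all 4 lots is Delgado→Lot A ($153), Okafor→Lot C ($172), Santos→Lot E ($166), total $491.
VCG payment = (others' best without Tanaka) − (others' welfare with Tanaka) = 491 − 456 = $35.

Tanaka pays $35.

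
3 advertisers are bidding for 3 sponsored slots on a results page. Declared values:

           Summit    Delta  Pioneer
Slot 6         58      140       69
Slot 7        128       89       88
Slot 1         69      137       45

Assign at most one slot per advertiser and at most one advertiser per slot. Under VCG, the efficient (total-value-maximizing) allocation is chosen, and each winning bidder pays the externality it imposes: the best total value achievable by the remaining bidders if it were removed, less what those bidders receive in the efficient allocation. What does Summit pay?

Efficient allocation: Summit→Slot 7 ($128), Delta→Slot 1 ($137), Pioneer→Slot 6 ($69); total welfare W = $334.
Summit receives Slot 7 at value $128, so the others get W − 128 = $206.
Without Summit: best allocation of the remaining 2 bidders over all 3 slots is Delta→Slot 6 ($140), Pioneer→Slot 7 ($88), total $228.
VCG payment = (others' best without Summit) − (others' welfare with Summit) = 228 − 206 = $22.

Summit pays $22.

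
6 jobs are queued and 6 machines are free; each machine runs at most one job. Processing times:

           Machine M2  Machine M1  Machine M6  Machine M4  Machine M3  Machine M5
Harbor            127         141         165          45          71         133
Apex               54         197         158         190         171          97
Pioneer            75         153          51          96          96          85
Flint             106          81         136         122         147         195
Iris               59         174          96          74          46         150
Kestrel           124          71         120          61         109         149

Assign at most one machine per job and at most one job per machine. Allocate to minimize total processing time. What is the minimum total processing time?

Optimal: Harbor→Machine M4 (45 min), Apex→Machine M5 (97 min), Pioneer→Machine M6 (51 min), Flint→Machine M2 (106 min), Iris→Machine M3 (46 min), Kestrel→Machine M1 (71 min) — total 45+97+51+106+46+71 = 416 min.
Row-greedy (each job in turn takes its cheapest remaining machine) gives 426 min, worse by 10.
No other one-to-one assignment undercuts 416 min.

Min total: 416 min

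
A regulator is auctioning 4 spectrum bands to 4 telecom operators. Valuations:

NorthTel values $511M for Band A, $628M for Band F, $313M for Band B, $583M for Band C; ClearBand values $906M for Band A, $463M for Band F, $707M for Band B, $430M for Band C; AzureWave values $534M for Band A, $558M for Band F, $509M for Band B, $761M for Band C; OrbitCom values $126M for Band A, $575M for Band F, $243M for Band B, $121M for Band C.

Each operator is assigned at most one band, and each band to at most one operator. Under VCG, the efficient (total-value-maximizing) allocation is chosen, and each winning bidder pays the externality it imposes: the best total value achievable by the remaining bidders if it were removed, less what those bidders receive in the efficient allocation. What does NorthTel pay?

Efficient allocation: NorthTel→Band C ($583M), ClearBand→Band A ($906M), AzureWave→Band B ($509M), OrbitCom→Band F ($575M); total welfare W = $2573M.
NorthTel receives Band C at value $583M, so the others get W − 583 = $1990M.
Without NorthTel: best allocation of the remaining 3 bidders over all 4 bands is ClearBand→Band A ($906M), AzureWave→Band C ($761M), OrbitCom→Band F ($575M), total $2242M.
VCG payment = (others' best without NorthTel) − (others' welfare with NorthTel) = 2242 − 1990 = $252M.

NorthTel pays $252M.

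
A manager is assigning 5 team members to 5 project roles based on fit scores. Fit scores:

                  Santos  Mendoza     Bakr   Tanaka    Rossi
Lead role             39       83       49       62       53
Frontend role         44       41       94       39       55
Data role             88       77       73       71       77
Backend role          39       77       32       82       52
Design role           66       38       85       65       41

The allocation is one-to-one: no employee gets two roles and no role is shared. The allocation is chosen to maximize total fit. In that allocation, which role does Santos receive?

Santos receives Design role.

Optimal: Santos→Design role (66 pts), Mendoza→Lead role (83 pts), Bakr→Frontend role (94 pts), Tanaka→Backend role (82 pts), Rossi→Data role (77 pts) — total 66+83+94+82+77 = 402 pts.
Max-entry greedy (repeatedly take the single best remaining cell) gives 388 pts, worse by 14.
Santos's own top role is Data role (88 pts), but forcing Santos→Data role and reassigning the rest optimally gives only 393 pts — worse by 9.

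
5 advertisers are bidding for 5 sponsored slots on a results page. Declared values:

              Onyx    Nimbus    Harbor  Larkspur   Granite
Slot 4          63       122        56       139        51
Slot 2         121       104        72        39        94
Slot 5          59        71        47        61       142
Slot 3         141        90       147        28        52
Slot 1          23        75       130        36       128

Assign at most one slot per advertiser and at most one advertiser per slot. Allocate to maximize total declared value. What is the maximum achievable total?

Optimal: Onyx→Slot 3 ($141), Nimbus→Slot 2 ($104), Harbor→Slot 1 ($130), Larkspur→Slot 4 ($139), Granite→Slot 5 ($142) — total 141+104+130+139+142 = $656.
Max-entry greedy (repeatedly take the single best remaining cell) gives $624, worse by 32.
No other one-to-one assignment exceeds $656.

Maximum total: $656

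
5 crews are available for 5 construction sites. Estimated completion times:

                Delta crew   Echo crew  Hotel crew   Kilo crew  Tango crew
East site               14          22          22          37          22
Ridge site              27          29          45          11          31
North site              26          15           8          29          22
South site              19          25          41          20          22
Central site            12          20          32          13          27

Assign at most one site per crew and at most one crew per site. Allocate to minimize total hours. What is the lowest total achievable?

Minimum total: 75 hours

This is a one-to-one assignment (minimum-cost bipartite matching).
Optimal: Delta crew→East site (14 hours), Echo crew→Central site (20 hours), Hotel crew→North site (8 hours), Kilo crew→Ridge site (11 hours), Tango crew→South site (22 hours) — total 14+20+8+11+22 = 75 hours.
Row-greedy (each crew in turn takes its cheapest remaining site) gives 82 hours, worse by 7.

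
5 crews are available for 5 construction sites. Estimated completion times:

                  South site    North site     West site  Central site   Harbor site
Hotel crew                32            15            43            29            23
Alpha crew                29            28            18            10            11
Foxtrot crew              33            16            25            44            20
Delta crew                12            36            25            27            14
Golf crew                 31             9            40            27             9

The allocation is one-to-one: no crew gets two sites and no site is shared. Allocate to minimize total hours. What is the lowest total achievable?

Min total: 71 hours

Optimal: Hotel crew→North site (15 hours), Alpha crew→Central site (10 hours), Foxtrot crew→West site (25 hours), Delta crew→South site (12 hours), Golf crew→Harbor site (9 hours) — total 15+10+25+12+9 = 71 hours.
Column-greedy (each site in turn goes to its cheapest remaining crew) gives 88 hours, worse by 17.
Swapping Delta crew↔Foxtrot crew (Delta crew→West site 25 hours, Foxtrot crew→South site 33 hours) adds 21.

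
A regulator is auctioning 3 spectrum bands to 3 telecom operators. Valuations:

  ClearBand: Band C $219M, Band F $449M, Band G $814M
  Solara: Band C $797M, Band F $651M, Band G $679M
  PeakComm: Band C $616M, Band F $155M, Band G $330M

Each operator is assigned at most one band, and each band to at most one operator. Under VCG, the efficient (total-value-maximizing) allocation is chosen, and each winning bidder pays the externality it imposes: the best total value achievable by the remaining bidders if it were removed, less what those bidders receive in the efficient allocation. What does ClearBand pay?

Efficient allocation: ClearBand→Band G ($814M), Solara→Band F ($651M), PeakComm→Band C ($616M); total welfare W = $2081M.
ClearBand receives Band G at value $814M, so the others get W − 814 = $1267M.
Without ClearBand: best allocation of the remaining 2 bidders over all 3 bands is Solara→Band G ($679M), PeakComm→Band C ($616M), total $1295M.
VCG payment = (others' best without ClearBand) − (others' welfare with ClearBand) = 1295 − 1267 = $28M.

ClearBand pays $28M.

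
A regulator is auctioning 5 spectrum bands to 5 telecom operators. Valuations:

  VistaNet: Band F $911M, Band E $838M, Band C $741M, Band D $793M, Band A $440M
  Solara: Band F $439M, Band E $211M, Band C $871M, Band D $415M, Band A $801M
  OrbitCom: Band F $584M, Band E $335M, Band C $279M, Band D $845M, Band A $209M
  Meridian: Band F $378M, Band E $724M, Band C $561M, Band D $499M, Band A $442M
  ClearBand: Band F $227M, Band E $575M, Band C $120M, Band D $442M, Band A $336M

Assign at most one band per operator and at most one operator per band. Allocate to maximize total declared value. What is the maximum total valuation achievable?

Optimal: VistaNet→Band F ($911M), Solara→Band A ($801M), OrbitCom→Band D ($845M), Meridian→Band C ($561M), ClearBand→Band E ($575M) — total 911+801+845+561+575 = $3693M.
Row-greedy (each operator in turn takes its best remaining band) gives $3687M, worse by 6.
Next-best assignment: VistaNet→Band F, Solara→Band C, OrbitCom→Band D, Meridian→Band E, ClearBand→Band A = $3687M.
No other one-to-one assignment exceeds $3693M.

Maximum total: $3693M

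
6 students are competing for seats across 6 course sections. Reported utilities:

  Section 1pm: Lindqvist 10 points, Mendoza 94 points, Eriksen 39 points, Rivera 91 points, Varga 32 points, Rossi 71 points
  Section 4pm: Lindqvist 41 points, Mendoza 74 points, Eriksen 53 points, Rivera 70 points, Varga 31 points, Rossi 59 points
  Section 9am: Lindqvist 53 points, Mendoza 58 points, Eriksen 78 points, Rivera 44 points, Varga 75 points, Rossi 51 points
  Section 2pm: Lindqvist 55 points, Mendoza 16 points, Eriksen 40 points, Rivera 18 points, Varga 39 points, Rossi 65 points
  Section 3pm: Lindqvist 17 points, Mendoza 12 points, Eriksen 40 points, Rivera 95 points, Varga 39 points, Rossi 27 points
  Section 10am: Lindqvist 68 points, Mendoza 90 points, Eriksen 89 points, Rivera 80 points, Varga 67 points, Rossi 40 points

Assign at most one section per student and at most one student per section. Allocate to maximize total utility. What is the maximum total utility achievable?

Maximum total: 467 points

Optimal: Lindqvist→Section 2pm (55 points), Mendoza→Section 1pm (94 points), Eriksen→Section 10am (89 points), Rivera→Section 3pm (95 points), Varga→Section 9am (75 points), Rossi→Section 4pm (59 points) — total 55+94+89+95+75+59 = 467 points.
Next-best assignment: Lindqvist→Section 4pm, Mendoza→Section 1pm, Eriksen→Section 10am, Rivera→Section 3pm, Varga→Section 9am, Rossi→Section 2pm = 459 points.
Swapping Mendoza↔Lindqvist (Mendoza→Section 2pm 16 points, Lindqvist→Section 1pm 10 points) loses 123.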